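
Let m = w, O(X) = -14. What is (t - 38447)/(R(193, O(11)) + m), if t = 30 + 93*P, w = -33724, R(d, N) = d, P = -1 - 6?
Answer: 39068/33531 ≈ 1.1651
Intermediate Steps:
P = -7
m = -33724
t = -621 (t = 30 + 93*(-7) = 30 - 651 = -621)
(t - 38447)/(R(193, O(11)) + m) = (-621 - 38447)/(193 - 33724) = -39068/(-33531) = -39068*(-1/33531) = 39068/33531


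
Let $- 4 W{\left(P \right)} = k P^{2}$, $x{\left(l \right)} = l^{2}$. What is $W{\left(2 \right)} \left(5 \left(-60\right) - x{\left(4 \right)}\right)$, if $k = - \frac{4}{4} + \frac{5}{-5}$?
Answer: $-632$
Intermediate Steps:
$k = -2$ ($k = \left(-4\right) \frac{1}{4} + 5 \left(- \frac{1}{5}\right) = -1 - 1 = -2$)
$W{\left(P \right)} = \frac{P^{2}}{2}$ ($W{\left(P \right)} = - \frac{\left(-2\right) P^{2}}{4} = \frac{P^{2}}{2}$)
$W{\left(2 \right)} \left(5 \left(-60\right) - x{\left(4 \right)}\right) = \frac{2^{2}}{2} \left(5 \left(-60\right) - 4^{2}\right) = \frac{1}{2} \cdot 4 \left(-300 - 16\right) = 2 \left(-300 - 16\right) = 2 \left(-316\right) = -632$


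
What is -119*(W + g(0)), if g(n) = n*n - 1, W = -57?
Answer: 6902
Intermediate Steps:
g(n) = -1 + n² (g(n) = n² - 1 = -1 + n²)
-119*(W + g(0)) = -119*(-57 + (-1 + 0²)) = -119*(-57 + (-1 + 0)) = -119*(-57 - 1) = -119*(-58) = 6902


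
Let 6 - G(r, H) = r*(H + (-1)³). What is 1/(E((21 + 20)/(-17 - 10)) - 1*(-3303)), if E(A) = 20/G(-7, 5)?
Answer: 17/56161 ≈ 0.00030270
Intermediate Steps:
G(r, H) = 6 - r*(-1 + H) (G(r, H) = 6 - r*(H + (-1)³) = 6 - r*(H - 1) = 6 - r*(-1 + H))
E(A) = 10/17 (E(A) = 20/(6 - 7 - 1*5*(-7)) = 20/(6 - 7 + 35) = 20/34 = 20*(1/34) = 10/17)
1/(E((21 + 20)/(-17 - 10)) - 1*(-3303)) = 1/(10/17 - 1*(-3303)) = 1/(10/17 + 3303) = 1/(56161/17) = 17/56161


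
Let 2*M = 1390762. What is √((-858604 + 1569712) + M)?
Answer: √1406489 ≈ 1186.0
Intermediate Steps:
M = 695381 (M = (½)*1390762 = 695381)
√((-858604 + 1569712) + M) = √((-858604 + 1569712) + 695381) = √(711108 + 695381) = √1406489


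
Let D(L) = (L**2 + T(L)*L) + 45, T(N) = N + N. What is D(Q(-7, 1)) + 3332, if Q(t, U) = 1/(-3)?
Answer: 10132/3 ≈ 3377.3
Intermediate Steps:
T(N) = 2*N
Q(t, U) = -1/3
D(L) = 45 + 3*L**2 (D(L) = (L**2 + (2*L)*L) + 45 = (L**2 + 2*L**2) + 45 = 3*L**2 + 45 = 45 + 3*L**2)
D(Q(-7, 1)) + 3332 = (45 + 3*(-1/3)**2) + 3332 = (45 + 3*(1/9)) + 3332 = (45 + 1/3) + 3332 = 136/3 + 3332 = 10132/3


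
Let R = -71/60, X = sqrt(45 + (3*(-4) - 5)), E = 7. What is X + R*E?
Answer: -497/60 + 2*sqrt(7) ≈ -2.9918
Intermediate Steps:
X = 2*sqrt(7) (X = sqrt(45 + (-12 - 5)) = sqrt(45 - 17) = sqrt(28) = 2*sqrt(7) ≈ 5.2915)
R = -71/60 (R = -71*1/60 = -71/60 ≈ -1.1833)
X + R*E = 2*sqrt(7) - 71/60*7 = 2*sqrt(7) - 497/60 = -497/60 + 2*sqrt(7)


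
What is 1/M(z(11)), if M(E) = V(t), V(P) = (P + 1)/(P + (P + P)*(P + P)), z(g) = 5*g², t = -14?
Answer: -770/13 ≈ -59.231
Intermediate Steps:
V(P) = (1 + P)/(P + 4*P²) (V(P) = (1 + P)/(P + (2*P)*(2*P)) = (1 + P)/(P + 4*P²))
M(E) = -13/770 (M(E) = (1 - 14)/((-14)*(1 + 4*(-14))) = -1/14*(-13)/(1 - 56) = -1/14*(-13)/(-55) = -1/14*(-1/55)*(-13) = -13/770)
1/M(z(11)) = 1/(-13/770) = -770/13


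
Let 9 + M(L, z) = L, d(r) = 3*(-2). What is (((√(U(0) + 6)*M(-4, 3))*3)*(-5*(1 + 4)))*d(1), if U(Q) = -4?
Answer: -5850*√2 ≈ -8273.2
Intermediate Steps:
d(r) = -6
M(L, z) = -9 + L
(((√(U(0) + 6)*M(-4, 3))*3)*(-5*(1 + 4)))*d(1) = (((√(-4 + 6)*(-9 - 4))*3)*(-5*(1 + 4)))*(-6) = (((√2*(-13))*3)*(-5*5))*(-6) = ((-13*√2*3)*(-25))*(-6) = (-39*√2*(-25))*(-6) = (975*√2)*(-6) = -5850*√2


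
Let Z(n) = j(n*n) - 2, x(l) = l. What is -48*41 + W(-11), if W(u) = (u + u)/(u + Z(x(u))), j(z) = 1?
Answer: -11797/6 ≈ -1966.2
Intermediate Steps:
Z(n) = -1 (Z(n) = 1 - 2 = -1)
W(u) = 2*u/(-1 + u) (W(u) = (u + u)/(u - 1) = (2*u)/(-1 + u) = 2*u/(-1 + u))
-48*41 + W(-11) = -48*41 + 2*(-11)/(-1 - 11) = -1968 + 2*(-11)/(-12) = -1968 + 2*(-11)*(-1/12) = -1968 + 11/6 = -11797/6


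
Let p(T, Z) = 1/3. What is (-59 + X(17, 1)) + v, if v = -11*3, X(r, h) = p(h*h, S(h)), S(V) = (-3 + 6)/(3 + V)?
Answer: -275/3 ≈ -91.667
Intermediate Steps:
S(V) = 3/(3 + V)
p(T, Z) = 1/3
X(r, h) = 1/3
v = -33
(-59 + X(17, 1)) + v = (-59 + 1/3) - 33 = -176/3 - 33 = -275/3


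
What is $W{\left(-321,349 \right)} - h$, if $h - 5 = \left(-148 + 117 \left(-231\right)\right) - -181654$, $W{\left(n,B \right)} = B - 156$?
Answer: $-154291$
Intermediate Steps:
$W{\left(n,B \right)} = -156 + B$
$h = 154484$ ($h = 5 + \left(\left(-148 + 117 \left(-231\right)\right) - -181654\right) = 5 + \left(\left(-148 - 27027\right) + 181654\right) = 5 + \left(-27175 + 181654\right) = 5 + 154479 = 154484$)
$W{\left(-321,349 \right)} - h = \left(-156 + 349\right) - 154484 = 193 - 154484 = -154291$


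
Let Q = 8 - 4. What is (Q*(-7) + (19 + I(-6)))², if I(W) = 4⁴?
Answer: 61009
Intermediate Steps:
I(W) = 256
Q = 4
(Q*(-7) + (19 + I(-6)))² = (4*(-7) + (19 + 256))² = (-28 + 275)² = 247² = 61009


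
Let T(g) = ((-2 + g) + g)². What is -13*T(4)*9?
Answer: -4212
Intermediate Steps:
T(g) = (-2 + 2*g)²
-13*T(4)*9 = -52*(-1 + 4)²*9 = -52*3²*9 = -52*9*9 = -13*36*9 = -468*9 = -4212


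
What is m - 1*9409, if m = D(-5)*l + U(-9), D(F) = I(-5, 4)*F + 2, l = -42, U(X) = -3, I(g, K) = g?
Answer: -10546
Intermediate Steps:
D(F) = 2 - 5*F (D(F) = -5*F + 2 = 2 - 5*F)
m = -1137 (m = (2 - 5*(-5))*(-42) - 3 = (2 + 25)*(-42) - 3 = 27*(-42) - 3 = -1134 - 3 = -1137)
m - 1*9409 = -1137 - 1*9409 = -1137 - 9409 = -10546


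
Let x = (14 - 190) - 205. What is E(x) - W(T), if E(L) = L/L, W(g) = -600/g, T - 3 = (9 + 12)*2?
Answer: 43/3 ≈ 14.333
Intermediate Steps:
T = 45 (T = 3 + (9 + 12)*2 = 3 + 21*2 = 3 + 42 = 45)
x = -381 (x = -176 - 205 = -381)
E(L) = 1
E(x) - W(T) = 1 - (-600)/45 = 1 - 1*(-40/3) = 1 + 40/3 = 43/3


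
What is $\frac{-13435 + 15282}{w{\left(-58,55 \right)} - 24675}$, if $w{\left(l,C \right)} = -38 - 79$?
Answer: $- \frac{1847}{24792} \approx -0.0745$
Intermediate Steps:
$w{\left(l,C \right)} = -117$ ($w{\left(l,C \right)} = -38 - 79 = -117$)
$\frac{-13435 + 15282}{w{\left(-58,55 \right)} - 24675} = \frac{-13435 + 15282}{-117 - 24675} = \frac{1847}{-24792} = 1847 \left(- \frac{1}{24792}\right) = - \frac{1847}{24792}$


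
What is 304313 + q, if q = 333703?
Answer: 638016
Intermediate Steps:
304313 + q = 304313 + 333703 = 638016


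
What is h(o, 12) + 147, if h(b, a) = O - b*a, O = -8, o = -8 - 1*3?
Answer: 271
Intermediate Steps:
o = -11 (o = -8 - 3 = -11)
h(b, a) = -8 - a*b (h(b, a) = -8 - b*a = -8 - a*b)
h(o, 12) + 147 = (-8 - 1*12*(-11)) + 147 = (-8 + 132) + 147 = 124 + 147 = 271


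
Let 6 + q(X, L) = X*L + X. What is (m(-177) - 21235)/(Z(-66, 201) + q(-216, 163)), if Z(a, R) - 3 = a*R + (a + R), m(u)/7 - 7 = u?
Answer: 7475/16186 ≈ 0.46182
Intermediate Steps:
m(u) = 49 + 7*u
q(X, L) = -6 + X + L*X (q(X, L) = -6 + (X*L + X) = -6 + (L*X + X) = -6 + (X + L*X) = -6 + X + L*X)
Z(a, R) = 3 + R + a + R*a (Z(a, R) = 3 + (a*R + (a + R)) = 3 + (R*a + (R + a)) = 3 + (R + a + R*a) = 3 + R + a + R*a)
(m(-177) - 21235)/(Z(-66, 201) + q(-216, 163)) = ((49 + 7*(-177)) - 21235)/((3 + 201 - 66 + 201*(-66)) + (-6 - 216 + 163*(-216))) = ((49 - 1239) - 21235)/((3 + 201 - 66 - 13266) + (-6 - 216 - 35208)) = (-1190 - 21235)/(-13128 - 35430) = -22425/(-48558) = -22425*(-1/48558) = 7475/16186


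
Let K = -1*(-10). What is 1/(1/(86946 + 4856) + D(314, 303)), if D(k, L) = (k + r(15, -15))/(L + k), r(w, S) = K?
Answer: 56641834/29744465 ≈ 1.9043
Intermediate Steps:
K = 10
r(w, S) = 10
D(k, L) = (10 + k)/(L + k) (D(k, L) = (k + 10)/(L + k) = (10 + k)/(L + k))
1/(1/(86946 + 4856) + D(314, 303)) = 1/(1/(86946 + 4856) + (10 + 314)/(303 + 314)) = 1/(1/91802 + 324/617) = 1/(29744465/56641834) = 56641834/29744465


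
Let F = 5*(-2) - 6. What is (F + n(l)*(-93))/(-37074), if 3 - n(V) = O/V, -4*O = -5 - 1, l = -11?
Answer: 6769/815628 ≈ 0.0082991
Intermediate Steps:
O = 3/2 (O = -(-5 - 1)/4 = -1/4*(-6) = 3/2 ≈ 1.5000)
n(V) = 3 - 3/(2*V)
F = -16 (F = -10 - 6 = -16)
(F + n(l)*(-93))/(-37074) = (-16 + (3 - 3/2/(-11))*(-93))/(-37074) = (-16 + (3 - 3/2*(-1/11))*(-93))*(-1/37074) = (-16 + (3 + 3/22)*(-93))*(-1/37074) = (-16 + (69/22)*(-93))*(-1/37074) = (-16 - 6417/22)*(-1/37074) = -6769/22*(-1/37074) = 6769/815628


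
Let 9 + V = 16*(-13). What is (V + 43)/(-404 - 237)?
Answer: 174/641 ≈ 0.27145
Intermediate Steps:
V = -217 (V = -9 + 16*(-13) = -9 - 208 = -217)
(V + 43)/(-404 - 237) = (-217 + 43)/(-404 - 237) = -174/(-641) = -174*(-1/641) = 174/641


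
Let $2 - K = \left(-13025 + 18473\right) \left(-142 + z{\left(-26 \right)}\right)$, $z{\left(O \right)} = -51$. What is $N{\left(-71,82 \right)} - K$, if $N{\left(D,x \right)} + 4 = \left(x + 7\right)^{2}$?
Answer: $-1043549$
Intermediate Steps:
$N{\left(D,x \right)} = -4 + \left(7 + x\right)^{2}$ ($N{\left(D,x \right)} = -4 + \left(x + 7\right)^{2} = -4 + \left(7 + x\right)^{2}$)
$K = 1051466$ ($K = 2 - \left(-13025 + 18473\right) \left(-142 - 51\right) = 2 - 5448 \left(-193\right) = 2 - -1051464 = 2 + 1051464 = 1051466$)
$N{\left(-71,82 \right)} - K = \left(-4 + \left(7 + 82\right)^{2}\right) - 1051466 = \left(-4 + 89^{2}\right) - 1051466 = \left(-4 + 7921\right) - 1051466 = 7917 - 1051466 = -1043549$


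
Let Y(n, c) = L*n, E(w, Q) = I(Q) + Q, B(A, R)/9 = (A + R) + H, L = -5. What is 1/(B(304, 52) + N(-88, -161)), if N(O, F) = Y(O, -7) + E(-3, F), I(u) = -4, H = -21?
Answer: 1/3290 ≈ 0.00030395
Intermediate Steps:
B(A, R) = -189 + 9*A + 9*R (B(A, R) = 9*((A + R) - 21) = 9*(-21 + A + R) = -189 + 9*A + 9*R)
E(w, Q) = -4 + Q
Y(n, c) = -5*n
N(O, F) = -4 + F - 5*O (N(O, F) = -5*O + (-4 + F) = -4 + F - 5*O)
1/(B(304, 52) + N(-88, -161)) = 1/((-189 + 9*304 + 9*52) + (-4 - 161 - 5*(-88))) = 1/((-189 + 2736 + 468) + (-4 - 161 + 440)) = 1/(3015 + 275) = 1/3290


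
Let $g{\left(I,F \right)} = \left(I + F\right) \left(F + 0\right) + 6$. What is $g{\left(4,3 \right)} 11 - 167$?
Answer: $130$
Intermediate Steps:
$g{\left(I,F \right)} = 6 + F \left(F + I\right)$ ($g{\left(I,F \right)} = \left(F + I\right) F + 6 = F \left(F + I\right) + 6 = 6 + F \left(F + I\right)$)
$g{\left(4,3 \right)} 11 - 167 = \left(6 + 3^{2} + 3 \cdot 4\right) 11 - 167 = \left(6 + 9 + 12\right) 11 - 167 = 27 \cdot 11 - 167 = 297 - 167 = 130$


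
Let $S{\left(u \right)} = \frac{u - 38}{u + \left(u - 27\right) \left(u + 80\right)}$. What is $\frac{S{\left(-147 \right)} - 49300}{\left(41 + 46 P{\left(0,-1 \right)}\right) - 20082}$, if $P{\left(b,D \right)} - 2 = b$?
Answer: $\frac{567492485}{229632939} \approx 2.4713$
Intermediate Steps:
$P{\left(b,D \right)} = 2 + b$
$S{\left(u \right)} = \frac{-38 + u}{u + \left(-27 + u\right) \left(80 + u\right)}$
$\frac{S{\left(-147 \right)} - 49300}{\left(41 + 46 P{\left(0,-1 \right)}\right) - 20082} = \frac{\frac{-38 - 147}{-2160 + \left(-147\right)^{2} + 54 \left(-147\right)} - 49300}{\left(41 + 46 \left(2 + 0\right)\right) - 20082} = \frac{\frac{1}{-2160 + 21609 - 7938} \left(-185\right) - 49300}{\left(41 + 46 \cdot 2\right) - 20082} = \frac{\frac{1}{11511} \left(-185\right) - 49300}{\left(41 + 92\right) - 20082} = \frac{\frac{1}{11511} \left(-185\right) - 49300}{133 - 20082} = \frac{- \frac{185}{11511} - 49300}{-19949} = \left(- \frac{567492485}{11511}\right) \left(- \frac{1}{19949}\right) = \frac{567492485}{229632939}$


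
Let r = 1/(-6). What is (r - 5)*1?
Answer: -31/6 ≈ -5.1667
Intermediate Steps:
r = -⅙ ≈ -0.16667
(r - 5)*1 = (-⅙ - 5)*1 = -31/6*1 = -31/6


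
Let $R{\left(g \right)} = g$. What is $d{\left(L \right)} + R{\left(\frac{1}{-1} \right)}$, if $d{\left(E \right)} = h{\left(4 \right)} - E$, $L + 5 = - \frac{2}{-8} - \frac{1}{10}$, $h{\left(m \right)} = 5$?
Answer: $\frac{177}{20} \approx 8.85$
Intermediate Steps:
$L = - \frac{97}{20}$ ($L = -5 - \left(\frac{1}{10} - \frac{1}{4}\right) = -5 - - \frac{3}{20} = -5 + \left(\frac{1}{4} - \frac{1}{10}\right) = -5 + \frac{3}{20} = - \frac{97}{20} \approx -4.85$)
$d{\left(E \right)} = 5 - E$
$d{\left(L \right)} + R{\left(\frac{1}{-1} \right)} = \left(5 - - \frac{97}{20}\right) + \frac{1}{-1} = \left(5 + \frac{97}{20}\right) - 1 = \frac{197}{20} - 1 = \frac{177}{20}$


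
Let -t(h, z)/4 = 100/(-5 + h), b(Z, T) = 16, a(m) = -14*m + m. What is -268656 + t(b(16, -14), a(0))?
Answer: -2955616/11 ≈ -2.6869e+5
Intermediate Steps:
a(m) = -13*m
t(h, z) = -400/(-5 + h)
-268656 + t(b(16, -14), a(0)) = -268656 - 400/(-5 + 16) = -268656 - 400/11 = -2955616/11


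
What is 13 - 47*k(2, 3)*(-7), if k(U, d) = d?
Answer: 1000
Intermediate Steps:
13 - 47*k(2, 3)*(-7) = 13 - 141*(-7) = 13 - 47*(-21) = 13 + 987 = 1000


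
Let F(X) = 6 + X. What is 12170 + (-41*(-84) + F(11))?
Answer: 15631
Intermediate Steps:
12170 + (-41*(-84) + F(11)) = 12170 + (-41*(-84) + (6 + 11)) = 12170 + (3444 + 17) = 12170 + 3461 = 15631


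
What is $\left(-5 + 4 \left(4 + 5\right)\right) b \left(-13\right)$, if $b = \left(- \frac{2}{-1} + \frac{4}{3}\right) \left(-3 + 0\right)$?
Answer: $4030$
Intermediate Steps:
$b = -10$ ($b = \left(\left(-2\right) \left(-1\right) + 4 \cdot \frac{1}{3}\right) \left(-3\right) = \left(2 + \frac{4}{3}\right) \left(-3\right) = \frac{10}{3} \left(-3\right) = -10$)
$\left(-5 + 4 \left(4 + 5\right)\right) b \left(-13\right) = \left(-5 + 4 \left(4 + 5\right)\right) \left(-10\right) \left(-13\right) = \left(-5 + 4 \cdot 9\right) \left(-10\right) \left(-13\right) = \left(-5 + 36\right) \left(-10\right) \left(-13\right) = 31 \left(-10\right) \left(-13\right) = \left(-310\right) \left(-13\right) = 4030$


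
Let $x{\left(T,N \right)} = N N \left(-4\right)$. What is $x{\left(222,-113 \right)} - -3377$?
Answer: $-47699$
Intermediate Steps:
$x{\left(T,N \right)} = - 4 N^{2}$ ($x{\left(T,N \right)} = N^{2} \left(-4\right) = - 4 N^{2}$)
$x{\left(222,-113 \right)} - -3377 = - 4 \left(-113\right)^{2} - -3377 = \left(-4\right) 12769 + 3377 = -51076 + 3377 = -47699$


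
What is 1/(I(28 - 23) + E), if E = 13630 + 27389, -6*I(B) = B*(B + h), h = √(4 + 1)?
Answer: 738267/30279897898 + 15*√5/30279897898 ≈ 2.4383e-5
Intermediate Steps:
h = √5 ≈ 2.2361
I(B) = -B*(B + √5)/6
E = 41019
1/(I(28 - 23) + E) = 1/(-(28 - 23)*((28 - 23) + √5)/6 + 41019) = 1/(-⅙*5*(5 + √5) + 41019) = 1/((-25/6 - 5*√5/6) + 41019) = 1/(246089/6 - 5*√5/6)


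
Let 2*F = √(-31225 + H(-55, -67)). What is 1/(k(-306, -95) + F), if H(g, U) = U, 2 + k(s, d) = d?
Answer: -97/17232 - I*√7823/17232 ≈ -0.0056291 - 0.0051328*I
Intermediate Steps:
k(s, d) = -2 + d
F = I*√7823 (F = √(-31225 - 67)/2 = √(-31292)/2 = (2*I*√7823)/2 = I*√7823 ≈ 88.448*I)
1/(k(-306, -95) + F) = 1/((-2 - 95) + I*√7823) = 1/(-97 + I*√7823)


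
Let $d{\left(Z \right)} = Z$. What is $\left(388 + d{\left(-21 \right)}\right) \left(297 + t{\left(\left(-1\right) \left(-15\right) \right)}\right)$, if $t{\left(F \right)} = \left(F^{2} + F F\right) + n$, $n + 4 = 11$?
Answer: $276718$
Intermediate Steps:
$n = 7$ ($n = -4 + 11 = 7$)
$t{\left(F \right)} = 7 + 2 F^{2}$ ($t{\left(F \right)} = \left(F^{2} + F F\right) + 7 = \left(F^{2} + F^{2}\right) + 7 = 2 F^{2} + 7 = 7 + 2 F^{2}$)
$\left(388 + d{\left(-21 \right)}\right) \left(297 + t{\left(\left(-1\right) \left(-15\right) \right)}\right) = \left(388 - 21\right) \left(297 + \left(7 + 2 \left(\left(-1\right) \left(-15\right)\right)^{2}\right)\right) = 367 \left(297 + \left(7 + 2 \cdot 15^{2}\right)\right) = 367 \left(297 + \left(7 + 2 \cdot 225\right)\right) = 367 \left(297 + \left(7 + 450\right)\right) = 367 \left(297 + 457\right) = 367 \cdot 754 = 276718$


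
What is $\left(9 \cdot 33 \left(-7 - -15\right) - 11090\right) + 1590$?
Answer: $-7124$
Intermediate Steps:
$\left(9 \cdot 33 \left(-7 - -15\right) - 11090\right) + 1590 = \left(297 \left(-7 + 15\right) - 11090\right) + 1590 = \left(297 \cdot 8 - 11090\right) + 1590 = \left(2376 - 11090\right) + 1590 = -8714 + 1590 = -7124$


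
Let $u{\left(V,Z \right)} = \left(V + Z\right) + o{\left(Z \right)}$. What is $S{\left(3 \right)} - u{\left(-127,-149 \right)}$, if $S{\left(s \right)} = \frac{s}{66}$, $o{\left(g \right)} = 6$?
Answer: $\frac{5941}{22} \approx 270.05$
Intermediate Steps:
$u{\left(V,Z \right)} = 6 + V + Z$ ($u{\left(V,Z \right)} = \left(V + Z\right) + 6 = 6 + V + Z$)
$S{\left(s \right)} = \frac{s}{66}$ ($S{\left(s \right)} = s \frac{1}{66} = \frac{s}{66}$)
$S{\left(3 \right)} - u{\left(-127,-149 \right)} = \frac{1}{66} \cdot 3 - \left(6 - 127 - 149\right) = \frac{1}{22} - -270 = \frac{1}{22} + 270 = \frac{5941}{22}$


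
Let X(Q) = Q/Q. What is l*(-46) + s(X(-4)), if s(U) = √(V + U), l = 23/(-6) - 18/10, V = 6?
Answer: 3887/15 + √7 ≈ 261.78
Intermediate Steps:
X(Q) = 1
l = -169/30 (l = 23*(-⅙) - 18*⅒ = -23/6 - 9/5 = -169/30 ≈ -5.6333)
s(U) = √(6 + U)
l*(-46) + s(X(-4)) = -169/30*(-46) + √(6 + 1) = 3887/15 + √7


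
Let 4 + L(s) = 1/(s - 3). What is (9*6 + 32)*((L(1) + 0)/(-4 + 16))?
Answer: -129/4 ≈ -32.250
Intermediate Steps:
L(s) = -4 + 1/(-3 + s) (L(s) = -4 + 1/(s - 3) = -4 + 1/(-3 + s))
(9*6 + 32)*((L(1) + 0)/(-4 + 16)) = (9*6 + 32)*(((13 - 4*1)/(-3 + 1) + 0)/(-4 + 16)) = (54 + 32)*(((13 - 4)/(-2) + 0)/12) = 86*((-½*9 + 0)*(1/12)) = 86*((-9/2 + 0)*(1/12)) = 86*(-9/2*1/12) = 86*(-3/8) = -129/4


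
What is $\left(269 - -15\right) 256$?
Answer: $72704$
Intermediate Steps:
$\left(269 - -15\right) 256 = \left(269 + \left(-121 + 136\right)\right) 256 = \left(269 + 15\right) 256 = 284 \cdot 256 = 72704$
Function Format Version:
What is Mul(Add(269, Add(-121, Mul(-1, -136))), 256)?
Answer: 72704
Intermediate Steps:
Mul(Add(269, Add(-121, Mul(-1, -136))), 256) = Mul(Add(269, Add(-121, 136)), 256) = Mul(Add(269, 15), 256) = Mul(284, 256) = 72704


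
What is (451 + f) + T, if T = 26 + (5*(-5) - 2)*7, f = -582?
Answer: -294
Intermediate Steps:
T = -163 (T = 26 + (-25 - 2)*7 = 26 - 27*7 = 26 - 189 = -163)
(451 + f) + T = (451 - 582) - 163 = -131 - 163 = -294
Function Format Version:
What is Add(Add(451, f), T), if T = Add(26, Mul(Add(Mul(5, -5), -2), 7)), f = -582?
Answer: -294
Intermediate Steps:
T = -163 (T = Add(26, Mul(Add(-25, -2), 7)) = Add(26, Mul(-27, 7)) = Add(26, -189) = -163)
Add(Add(451, f), T) = Add(Add(451, -582), -163) = Add(-131, -163) = -294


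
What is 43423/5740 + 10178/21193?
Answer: 978685359/121647820 ≈ 8.0452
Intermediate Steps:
43423/5740 + 10178/21193 = 978685359/121647820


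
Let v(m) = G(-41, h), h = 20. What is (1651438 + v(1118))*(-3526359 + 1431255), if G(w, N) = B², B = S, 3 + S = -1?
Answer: -3459967881216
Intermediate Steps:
S = -4 (S = -3 - 1 = -4)
B = -4
G(w, N) = 16 (G(w, N) = (-4)² = 16)
v(m) = 16
(1651438 + v(1118))*(-3526359 + 1431255) = (1651438 + 16)*(-3526359 + 1431255) = 1651454*(-2095104) = -3459967881216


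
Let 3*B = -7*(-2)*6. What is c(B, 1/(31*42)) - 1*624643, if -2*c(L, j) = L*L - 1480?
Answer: -624295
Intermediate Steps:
B = 28 (B = (-7*(-2)*6)/3 = (14*6)/3 = (⅓)*84 = 28)
c(L, j) = 740 - L²/2 (c(L, j) = -(L*L - 1480)/2 = -(L² - 1480)/2 = -(-1480 + L²)/2 = 740 - L²/2)
c(B, 1/(31*42)) - 1*624643 = (740 - ½*28²) - 1*624643 = (740 - ½*784) - 624643 = (740 - 392) - 624643 = 348 - 624643 = -624295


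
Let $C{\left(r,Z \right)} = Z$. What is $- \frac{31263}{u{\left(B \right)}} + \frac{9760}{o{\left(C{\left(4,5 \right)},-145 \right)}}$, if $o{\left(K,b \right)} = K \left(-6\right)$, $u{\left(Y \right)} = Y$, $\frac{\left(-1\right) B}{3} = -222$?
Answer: $- \frac{82645}{222} \approx -372.27$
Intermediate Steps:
$B = 666$ ($B = \left(-3\right) \left(-222\right) = 666$)
$o{\left(K,b \right)} = - 6 K$
$- \frac{31263}{u{\left(B \right)}} + \frac{9760}{o{\left(C{\left(4,5 \right)},-145 \right)}} = - \frac{31263}{666} + \frac{9760}{\left(-6\right) 5} = \left(-31263\right) \frac{1}{666} + \frac{9760}{-30} = - \frac{10421}{222} + 9760 \left(- \frac{1}{30}\right) = - \frac{10421}{222} - \frac{976}{3} = - \frac{82645}{222}$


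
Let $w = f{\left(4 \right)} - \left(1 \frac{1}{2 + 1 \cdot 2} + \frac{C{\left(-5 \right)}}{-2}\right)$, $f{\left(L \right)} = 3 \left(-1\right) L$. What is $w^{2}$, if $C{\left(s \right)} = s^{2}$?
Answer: $\frac{1}{16} \approx 0.0625$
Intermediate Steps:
$f{\left(L \right)} = - 3 L$
$w = \frac{1}{4}$ ($w = \left(-3\right) 4 - \left(1 \frac{1}{2 + 1 \cdot 2} + \frac{\left(-5\right)^{2}}{-2}\right) = -12 - \left(1 \frac{1}{2 + 2} + 25 \left(- \frac{1}{2}\right)\right) = -12 - \left(1 \cdot \frac{1}{4} - \frac{25}{2}\right) = -12 - \left(\frac{1}{4} - \frac{25}{2}\right) = -12 - - \frac{49}{4} = -12 + \frac{49}{4} = \frac{1}{4} \approx 0.25$)
$w^{2} = \left(\frac{1}{4}\right)^{2} = \frac{1}{16}$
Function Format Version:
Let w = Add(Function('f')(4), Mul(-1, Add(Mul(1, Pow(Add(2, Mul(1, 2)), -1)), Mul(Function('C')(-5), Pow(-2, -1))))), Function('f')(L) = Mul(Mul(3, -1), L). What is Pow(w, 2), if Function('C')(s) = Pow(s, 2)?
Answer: Rational(1, 16) ≈ 0.062500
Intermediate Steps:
Function('f')(L) = Mul(-3, L)
w = Rational(1, 4) (w = Add(Mul(-3, 4), Mul(-1, Add(Mul(1, Pow(Add(2, Mul(1, 2)), -1)), Mul(Pow(-5, 2), Pow(-2, -1))))) = Add(-12, Mul(-1, Add(Mul(1, Pow(Add(2, 2), -1)), Mul(25, Rational(-1, 2))))) = Add(-12, Mul(-1, Add(Mul(1, Pow(4, -1)), Rational(-25, 2)))) = Add(-12, Mul(-1, Add(Mul(1, Rational(1, 4)), Rational(-25, 2)))) = Add(-12, Mul(-1, Add(Rational(1, 4), Rational(-25, 2)))) = Add(-12, Mul(-1, Rational(-49, 4))) = Add(-12, Rational(49, 4)) = Rational(1, 4) ≈ 0.25000)
Pow(w, 2) = Pow(Rational(1, 4), 2) = Rational(1, 16)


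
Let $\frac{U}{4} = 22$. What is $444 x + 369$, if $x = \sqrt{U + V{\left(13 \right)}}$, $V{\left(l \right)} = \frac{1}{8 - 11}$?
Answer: $369 + 148 \sqrt{789} \approx 4526.2$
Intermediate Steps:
$U = 88$ ($U = 4 \cdot 22 = 88$)
$V{\left(l \right)} = - \frac{1}{3}$ ($V{\left(l \right)} = \frac{1}{-3} = - \frac{1}{3}$)
$x = \frac{\sqrt{789}}{3}$ ($x = \sqrt{88 - \frac{1}{3}} = \sqrt{\frac{263}{3}} = \frac{\sqrt{789}}{3} \approx 9.3631$)
$444 x + 369 = 444 \frac{\sqrt{789}}{3} + 369 = 148 \sqrt{789} + 369 = 369 + 148 \sqrt{789}$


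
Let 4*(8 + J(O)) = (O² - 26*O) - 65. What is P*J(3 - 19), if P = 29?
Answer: 16675/4 ≈ 4168.8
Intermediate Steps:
J(O) = -97/4 - 13*O/2 + O²/4 (J(O) = -8 + ((O² - 26*O) - 65)/4 = -8 + (-65 + O² - 26*O)/4 = -8 + (-65/4 - 13*O/2 + O²/4) = -97/4 - 13*O/2 + O²/4)
P*J(3 - 19) = 29*(-97/4 - 13*(3 - 19)/2 + (3 - 19)²/4) = 29*(-97/4 - 13/2*(-16) + (¼)*(-16)²) = 29*(-97/4 + 104 + (¼)*256) = 29*(-97/4 + 104 + 64) = 29*(575/4) = 16675/4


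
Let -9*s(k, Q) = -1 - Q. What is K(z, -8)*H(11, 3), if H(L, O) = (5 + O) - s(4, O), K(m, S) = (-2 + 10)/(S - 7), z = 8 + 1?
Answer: -544/135 ≈ -4.0296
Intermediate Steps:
z = 9
s(k, Q) = ⅑ + Q/9 (s(k, Q) = -(-1 - Q)/9 = ⅑ + Q/9)
K(m, S) = 8/(-7 + S)
H(L, O) = 44/9 + 8*O/9 (H(L, O) = (5 + O) - (⅑ + O/9) = (5 + O) + (-⅑ - O/9) = 44/9 + 8*O/9)
K(z, -8)*H(11, 3) = (8/(-7 - 8))*(44/9 + (8/9)*3) = (8/(-15))*(44/9 + 8/3) = (8*(-1/15))*(68/9) = -8/15*68/9 = -544/135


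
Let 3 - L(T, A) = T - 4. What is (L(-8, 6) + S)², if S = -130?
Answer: 13225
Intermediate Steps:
L(T, A) = 7 - T (L(T, A) = 3 - (T - 4) = 3 - (-4 + T) = 3 + (4 - T) = 7 - T)
(L(-8, 6) + S)² = ((7 - 1*(-8)) - 130)² = ((7 + 8) - 130)² = (15 - 130)² = (-115)² = 13225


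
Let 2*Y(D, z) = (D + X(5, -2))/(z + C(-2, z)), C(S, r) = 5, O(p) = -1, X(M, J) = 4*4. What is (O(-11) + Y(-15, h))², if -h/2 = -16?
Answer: 5329/5476 ≈ 0.97316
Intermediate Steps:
h = 32 (h = -2*(-16) = 32)
X(M, J) = 16
Y(D, z) = (16 + D)/(2*(5 + z)) (Y(D, z) = ((D + 16)/(z + 5))/2 = ((16 + D)/(5 + z))/2 = (16 + D)/(2*(5 + z)))
(O(-11) + Y(-15, h))² = (-1 + (16 - 15)/(2*(5 + 32)))² = (-1 + (½)*1/37)² = (-1 + (½)*(1/37)*1)² = (-1 + 1/74)² = (-73/74)² = 5329/5476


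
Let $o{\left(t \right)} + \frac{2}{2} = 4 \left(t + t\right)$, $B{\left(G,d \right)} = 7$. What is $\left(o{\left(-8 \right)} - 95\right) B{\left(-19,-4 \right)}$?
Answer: $-1120$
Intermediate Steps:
$o{\left(t \right)} = -1 + 8 t$ ($o{\left(t \right)} = -1 + 4 \left(t + t\right) = -1 + 4 \cdot 2 t = -1 + 8 t$)
$\left(o{\left(-8 \right)} - 95\right) B{\left(-19,-4 \right)} = \left(\left(-1 + 8 \left(-8\right)\right) - 95\right) 7 = \left(\left(-1 - 64\right) - 95\right) 7 = \left(-65 - 95\right) 7 = \left(-160\right) 7 = -1120$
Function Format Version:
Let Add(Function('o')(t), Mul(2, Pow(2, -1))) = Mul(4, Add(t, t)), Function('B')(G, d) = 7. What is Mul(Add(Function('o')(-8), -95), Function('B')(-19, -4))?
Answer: -1120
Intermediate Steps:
Function('o')(t) = Add(-1, Mul(8, t)) (Function('o')(t) = Add(-1, Mul(4, Add(t, t))) = Add(-1, Mul(4, Mul(2, t))) = Add(-1, Mul(8, t)))
Mul(Add(Function('o')(-8), -95), Function('B')(-19, -4)) = Mul(Add(Add(-1, Mul(8, -8)), -95), 7) = Mul(Add(Add(-1, -64), -95), 7) = Mul(Add(-65, -95), 7) = Mul(-160, 7) = -1120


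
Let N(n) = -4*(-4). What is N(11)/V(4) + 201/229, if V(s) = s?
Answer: 1117/229 ≈ 4.8777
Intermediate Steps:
N(n) = 16
N(11)/V(4) + 201/229 = 16/4 + 201/229 = 16*(1/4) + 201*(1/229) = 4 + 201/229 = 1117/229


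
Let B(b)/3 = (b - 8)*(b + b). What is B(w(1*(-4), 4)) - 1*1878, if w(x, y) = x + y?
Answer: -1878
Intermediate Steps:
B(b) = 6*b*(-8 + b) (B(b) = 3*((b - 8)*(b + b)) = 3*((-8 + b)*(2*b)) = 3*(2*b*(-8 + b)) = 6*b*(-8 + b))
B(w(1*(-4), 4)) - 1*1878 = 6*(1*(-4) + 4)*(-8 + (1*(-4) + 4)) - 1*1878 = 6*(-4 + 4)*(-8 + (-4 + 4)) - 1878 = 6*0*(-8 + 0) - 1878 = 6*0*(-8) - 1878 = 0 - 1878 = -1878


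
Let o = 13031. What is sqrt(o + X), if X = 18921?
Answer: 4*sqrt(1997) ≈ 178.75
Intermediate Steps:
sqrt(o + X) = sqrt(13031 + 18921) = sqrt(31952) = 4*sqrt(1997)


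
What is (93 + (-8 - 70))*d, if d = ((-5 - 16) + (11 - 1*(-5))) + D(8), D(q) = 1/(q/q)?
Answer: -60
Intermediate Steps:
D(q) = 1 (D(q) = 1/1 = 1)
d = -4 (d = ((-5 - 16) + (11 - 1*(-5))) + 1 = (-21 + (11 + 5)) + 1 = (-21 + 16) + 1 = -5 + 1 = -4)
(93 + (-8 - 70))*d = (93 + (-8 - 70))*(-4) = (93 - 78)*(-4) = 15*(-4) = -60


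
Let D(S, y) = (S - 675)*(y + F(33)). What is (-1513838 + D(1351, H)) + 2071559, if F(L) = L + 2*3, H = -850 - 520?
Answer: -342035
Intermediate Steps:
H = -1370
F(L) = 6 + L (F(L) = L + 6 = 6 + L)
D(S, y) = (-675 + S)*(39 + y) (D(S, y) = (S - 675)*(y + (6 + 33)) = (-675 + S)*(y + 39) = (-675 + S)*(39 + y))
(-1513838 + D(1351, H)) + 2071559 = (-1513838 + (-26325 - 675*(-1370) + 39*1351 + 1351*(-1370))) + 2071559 = (-1513838 + (-26325 + 924750 + 52689 - 1850870)) + 2071559 = (-1513838 - 899756) + 2071559 = -2413594 + 2071559 = -342035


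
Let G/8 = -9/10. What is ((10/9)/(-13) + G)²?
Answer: 18164644/342225 ≈ 53.078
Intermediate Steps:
G = -36/5 (G = 8*(-9/10) = -36/5 ≈ -7.2000)
((10/9)/(-13) + G)² = ((10/9)/(-13) - 36/5)² = ((10*(⅑))*(-1/13) - 36/5)² = ((10/9)*(-1/13) - 36/5)² = (-10/117 - 36/5)² = (-4262/585)² = 18164644/342225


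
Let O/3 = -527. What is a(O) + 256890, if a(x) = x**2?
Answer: 2756451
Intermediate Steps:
O = -1581 (O = 3*(-527) = -1581)
a(O) + 256890 = (-1581)**2 + 256890 = 2499561 + 256890 = 2756451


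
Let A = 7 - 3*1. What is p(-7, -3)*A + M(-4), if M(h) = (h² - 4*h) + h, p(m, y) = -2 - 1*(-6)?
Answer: 44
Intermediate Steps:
p(m, y) = 4 (p(m, y) = -2 + 6 = 4)
M(h) = h² - 3*h
A = 4 (A = 7 - 3 = 4)
p(-7, -3)*A + M(-4) = 4*4 - 4*(-3 - 4) = 16 - 4*(-7) = 16 + 28 = 44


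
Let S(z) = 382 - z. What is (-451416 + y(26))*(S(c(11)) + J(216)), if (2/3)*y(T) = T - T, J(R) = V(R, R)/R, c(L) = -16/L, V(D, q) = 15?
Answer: -5713252559/33 ≈ -1.7313e+8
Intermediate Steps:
J(R) = 15/R
y(T) = 0 (y(T) = 3*(T - T)/2 = (3/2)*0 = 0)
(-451416 + y(26))*(S(c(11)) + J(216)) = (-451416 + 0)*((382 - (-16)/11) + 15/216) = -451416*((382 - (-16)/11) + 15*(1/216)) = -451416*((382 - 1*(-16/11)) + 5/72) = -451416*((382 + 16/11) + 5/72) = -451416*(4218/11 + 5/72) = -451416*303751/792 = -5713252559/33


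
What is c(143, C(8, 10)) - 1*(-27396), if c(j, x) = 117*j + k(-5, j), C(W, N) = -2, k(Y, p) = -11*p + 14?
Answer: 42568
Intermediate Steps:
k(Y, p) = 14 - 11*p
c(j, x) = 14 + 106*j (c(j, x) = 117*j + (14 - 11*j) = 14 + 106*j)
c(143, C(8, 10)) - 1*(-27396) = (14 + 106*143) - 1*(-27396) = (14 + 15158) + 27396 = 15172 + 27396 = 42568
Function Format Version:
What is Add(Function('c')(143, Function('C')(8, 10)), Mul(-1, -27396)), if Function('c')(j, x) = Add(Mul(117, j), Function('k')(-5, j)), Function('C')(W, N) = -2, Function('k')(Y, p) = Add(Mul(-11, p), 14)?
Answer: 42568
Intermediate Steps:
Function('k')(Y, p) = Add(14, Mul(-11, p))
Function('c')(j, x) = Add(14, Mul(106, j)) (Function('c')(j, x) = Add(Mul(117, j), Add(14, Mul(-11, j))) = Add(14, Mul(106, j)))
Add(Function('c')(143, Function('C')(8, 10)), Mul(-1, -27396)) = Add(Add(14, Mul(106, 143)), Mul(-1, -27396)) = Add(Add(14, 15158), 27396) = Add(15172, 27396) = 42568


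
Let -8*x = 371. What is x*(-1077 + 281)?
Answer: 73829/2 ≈ 36915.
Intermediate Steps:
x = -371/8 (x = -⅛*371 = -371/8 ≈ -46.375)
x*(-1077 + 281) = -371*(-1077 + 281)/8 = -371/8*(-796) = 73829/2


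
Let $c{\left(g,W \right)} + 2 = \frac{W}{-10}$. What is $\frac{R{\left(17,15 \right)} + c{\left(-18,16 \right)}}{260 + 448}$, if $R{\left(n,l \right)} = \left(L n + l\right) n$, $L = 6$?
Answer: $\frac{3309}{1180} \approx 2.8042$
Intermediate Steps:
$R{\left(n,l \right)} = n \left(l + 6 n\right)$ ($R{\left(n,l \right)} = \left(6 n + l\right) n = \left(l + 6 n\right) n = n \left(l + 6 n\right)$)
$c{\left(g,W \right)} = -2 - \frac{W}{10}$ ($c{\left(g,W \right)} = -2 + \frac{W}{-10} = -2 + W \left(- \frac{1}{10}\right) = -2 - \frac{W}{10}$)
$\frac{R{\left(17,15 \right)} + c{\left(-18,16 \right)}}{260 + 448} = \frac{17 \left(15 + 6 \cdot 17\right) - \frac{18}{5}}{260 + 448} = \frac{17 \left(15 + 102\right) - \frac{18}{5}}{708} = \left(17 \cdot 117 - \frac{18}{5}\right) \frac{1}{708} = \left(1989 - \frac{18}{5}\right) \frac{1}{708} = \frac{9927}{5} \cdot \frac{1}{708} = \frac{3309}{1180}$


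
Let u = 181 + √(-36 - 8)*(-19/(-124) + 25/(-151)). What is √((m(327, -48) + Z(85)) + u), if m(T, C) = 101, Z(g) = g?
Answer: √(32166465148 - 2162622*I*√11)/9362 ≈ 19.157 - 0.0021359*I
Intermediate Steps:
u = 181 - 231*I*√11/9362 (u = 181 + √(-44)*(-19*(-1/124) + 25*(-1/151)) = 181 + (2*I*√11)*(19/124 - 25/151) = 181 + (2*I*√11)*(-231/18724) = 181 - 231*I*√11/9362 ≈ 181.0 - 0.081835*I)
√((m(327, -48) + Z(85)) + u) = √((101 + 85) + (181 - 231*I*√11/9362)) = √(186 + (181 - 231*I*√11/9362)) = √(367 - 231*I*√11/9362)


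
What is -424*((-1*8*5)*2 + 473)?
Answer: -166632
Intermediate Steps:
-424*((-1*8*5)*2 + 473) = -424*(-8*5*2 + 473) = -424*(-40*2 + 473) = -424*(-80 + 473) = -424*393 = -166632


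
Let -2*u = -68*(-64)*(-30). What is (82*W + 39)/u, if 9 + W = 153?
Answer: 3949/21760 ≈ 0.18148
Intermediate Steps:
W = 144 (W = -9 + 153 = 144)
u = 65280 (u = -(-68*(-64))*(-30)/2 = -2176*(-30) = -½*(-130560) = 65280)
(82*W + 39)/u = (82*144 + 39)/65280 = (11808 + 39)*(1/65280) = 11847*(1/65280) = 3949/21760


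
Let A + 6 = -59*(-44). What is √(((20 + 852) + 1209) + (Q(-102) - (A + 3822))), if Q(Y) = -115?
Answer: 3*I*√494 ≈ 66.678*I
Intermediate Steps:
A = 2590 (A = -6 - 59*(-44) = -6 + 2596 = 2590)
√(((20 + 852) + 1209) + (Q(-102) - (A + 3822))) = √(((20 + 852) + 1209) + (-115 - (2590 + 3822))) = √((872 + 1209) + (-115 - 1*6412)) = √(2081 + (-115 - 6412)) = √(2081 - 6527) = √(-4446) = 3*I*√494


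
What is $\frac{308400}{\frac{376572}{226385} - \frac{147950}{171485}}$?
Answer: $\frac{1197259122399000}{3108278867} \approx 3.8518 \cdot 10^{5}$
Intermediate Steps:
$\frac{308400}{\frac{376572}{226385} - \frac{147950}{171485}} = \frac{308400}{376572 \cdot \frac{1}{226385} - \frac{29590}{34297}} = \frac{308400}{\frac{376572}{226385} - \frac{29590}{34297}} = \frac{308400}{\frac{6216557734}{7764326345}} = 308400 \cdot \frac{7764326345}{6216557734} = \frac{1197259122399000}{3108278867}$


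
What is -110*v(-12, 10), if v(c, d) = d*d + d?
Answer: -12100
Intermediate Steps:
v(c, d) = d + d² (v(c, d) = d² + d = d + d²)
-110*v(-12, 10) = -1100*(1 + 10) = -1100*11 = -110*110 = -12100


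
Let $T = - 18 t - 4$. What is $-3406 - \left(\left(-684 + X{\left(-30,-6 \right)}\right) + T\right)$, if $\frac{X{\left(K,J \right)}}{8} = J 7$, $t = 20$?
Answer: $-2022$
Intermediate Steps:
$X{\left(K,J \right)} = 56 J$ ($X{\left(K,J \right)} = 8 J 7 = 8 \cdot 7 J = 56 J$)
$T = -364$ ($T = \left(-18\right) 20 - 4 = -360 - 4 = -364$)
$-3406 - \left(\left(-684 + X{\left(-30,-6 \right)}\right) + T\right) = -3406 - \left(\left(-684 + 56 \left(-6\right)\right) - 364\right) = -3406 - \left(\left(-684 - 336\right) - 364\right) = -3406 - \left(-1020 - 364\right) = -3406 - -1384 = -3406 + 1384 = -2022$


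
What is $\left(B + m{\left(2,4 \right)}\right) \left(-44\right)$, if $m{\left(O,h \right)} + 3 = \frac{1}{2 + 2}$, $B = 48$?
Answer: $-1991$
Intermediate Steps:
$m{\left(O,h \right)} = - \frac{11}{4}$ ($m{\left(O,h \right)} = -3 + \frac{1}{2 + 2} = -3 + \frac{1}{4} = - \frac{11}{4}$)
$\left(B + m{\left(2,4 \right)}\right) \left(-44\right) = \left(48 - \frac{11}{4}\right) \left(-44\right) = \frac{181}{4} \left(-44\right) = -1991$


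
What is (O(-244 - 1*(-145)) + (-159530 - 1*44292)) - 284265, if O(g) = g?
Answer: -488186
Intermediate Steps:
(O(-244 - 1*(-145)) + (-159530 - 1*44292)) - 284265 = ((-244 - 1*(-145)) + (-159530 - 1*44292)) - 284265 = ((-244 + 145) + (-159530 - 44292)) - 284265 = (-99 - 203822) - 284265 = -203921 - 284265 = -488186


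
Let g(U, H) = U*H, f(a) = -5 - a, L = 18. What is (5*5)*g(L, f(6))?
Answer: -4950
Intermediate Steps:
g(U, H) = H*U
(5*5)*g(L, f(6)) = (5*5)*((-5 - 1*6)*18) = 25*((-5 - 6)*18) = 25*(-11*18) = 25*(-198) = -4950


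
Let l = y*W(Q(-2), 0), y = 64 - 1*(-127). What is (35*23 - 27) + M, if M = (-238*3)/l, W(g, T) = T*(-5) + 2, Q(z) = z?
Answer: 148241/191 ≈ 776.13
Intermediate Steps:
W(g, T) = 2 - 5*T (W(g, T) = -5*T + 2 = 2 - 5*T)
y = 191 (y = 64 + 127 = 191)
l = 382 (l = 191*(2 - 5*0) = 191*(2 + 0) = 191*2 = 382)
M = -357/191 (M = -238*3/382 = -714*1/382 = -357/191 ≈ -1.8691)
(35*23 - 27) + M = (35*23 - 27) - 357/191 = (805 - 27) - 357/191 = 778 - 357/191 = 148241/191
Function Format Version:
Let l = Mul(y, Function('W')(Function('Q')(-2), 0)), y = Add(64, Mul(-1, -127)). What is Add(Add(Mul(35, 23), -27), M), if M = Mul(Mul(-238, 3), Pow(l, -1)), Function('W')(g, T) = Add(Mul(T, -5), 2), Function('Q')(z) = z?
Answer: Rational(148241, 191) ≈ 776.13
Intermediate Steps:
Function('W')(g, T) = Add(2, Mul(-5, T)) (Function('W')(g, T) = Add(Mul(-5, T), 2) = Add(2, Mul(-5, T)))
y = 191 (y = Add(64, 127) = 191)
l = 382 (l = Mul(191, Add(2, Mul(-5, 0))) = Mul(191, Add(2, 0)) = Mul(191, 2) = 382)
M = Rational(-357, 191) (M = Mul(Mul(-238, 3), Pow(382, -1)) = Mul(-714, Rational(1, 382)) = Rational(-357, 191) ≈ -1.8691)
Add(Add(Mul(35, 23), -27), M) = Add(Add(Mul(35, 23), -27), Rational(-357, 191)) = Add(Add(805, -27), Rational(-357, 191)) = Add(778, Rational(-357, 191)) = Rational(148241, 191)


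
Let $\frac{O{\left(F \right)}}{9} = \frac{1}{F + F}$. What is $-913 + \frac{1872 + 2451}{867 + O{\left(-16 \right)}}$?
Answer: $- \frac{8394573}{9245} \approx -908.01$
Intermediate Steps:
$O{\left(F \right)} = \frac{9}{2 F}$ ($O{\left(F \right)} = \frac{9}{F + F} = \frac{9}{2 F}$)
$-913 + \frac{1872 + 2451}{867 + O{\left(-16 \right)}} = -913 + \frac{1872 + 2451}{867 + \frac{9}{2 \left(-16\right)}} = -913 + \frac{4323}{867 + \frac{9}{2} \left(- \frac{1}{16}\right)} = -913 + \frac{4323}{867 - \frac{9}{32}} = -913 + \frac{4323}{\frac{27735}{32}} = -913 + 4323 \cdot \frac{32}{27735} = -913 + \frac{46112}{9245} = - \frac{8394573}{9245}$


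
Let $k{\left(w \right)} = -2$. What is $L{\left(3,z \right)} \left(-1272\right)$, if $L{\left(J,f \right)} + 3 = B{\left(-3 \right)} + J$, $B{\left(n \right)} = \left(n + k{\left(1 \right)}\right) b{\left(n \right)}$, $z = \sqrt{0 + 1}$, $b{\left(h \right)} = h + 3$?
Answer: $0$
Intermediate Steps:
$b{\left(h \right)} = 3 + h$
$z = 1$ ($z = \sqrt{1} = 1$)
$B{\left(n \right)} = \left(-2 + n\right) \left(3 + n\right)$ ($B{\left(n \right)} = \left(n - 2\right) \left(3 + n\right) = \left(-2 + n\right) \left(3 + n\right)$)
$L{\left(J,f \right)} = -3 + J$ ($L{\left(J,f \right)} = -3 + \left(\left(-2 - 3\right) \left(3 - 3\right) + J\right) = -3 + \left(\left(-5\right) 0 + J\right) = -3 + \left(0 + J\right) = -3 + J$)
$L{\left(3,z \right)} \left(-1272\right) = \left(-3 + 3\right) \left(-1272\right) = 0 \left(-1272\right) = 0$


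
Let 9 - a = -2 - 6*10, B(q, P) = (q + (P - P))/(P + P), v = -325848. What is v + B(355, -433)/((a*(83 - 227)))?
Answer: -40634548987/124704 ≈ -3.2585e+5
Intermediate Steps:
B(q, P) = q/(2*P) (B(q, P) = (q + 0)/((2*P)) = q*(1/(2*P)) = q/(2*P))
a = 71 (a = 9 - (-2 - 6*10) = 9 - (-2 - 60) = 9 - 1*(-62) = 9 + 62 = 71)
v + B(355, -433)/((a*(83 - 227))) = -325848 + ((½)*355/(-433))/((71*(83 - 227))) = -325848 + ((½)*355*(-1/433))/((71*(-144))) = -325848 - 355/866/(-10224) = -325848 - 355/866*(-1/10224) = -325848 + 5/124704 = -40634548987/124704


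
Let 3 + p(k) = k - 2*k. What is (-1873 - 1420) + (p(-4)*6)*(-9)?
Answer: -3347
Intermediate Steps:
p(k) = -3 - k (p(k) = -3 + (k - 2*k) = -3 - k)
(-1873 - 1420) + (p(-4)*6)*(-9) = (-1873 - 1420) + ((-3 - 1*(-4))*6)*(-9) = -3293 + ((-3 + 4)*6)*(-9) = -3293 + (1*6)*(-9) = -3293 + 6*(-9) = -3293 - 54 = -3347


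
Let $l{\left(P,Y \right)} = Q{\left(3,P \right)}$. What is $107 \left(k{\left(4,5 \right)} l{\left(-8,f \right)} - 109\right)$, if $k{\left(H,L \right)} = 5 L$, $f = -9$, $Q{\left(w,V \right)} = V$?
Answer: $-33063$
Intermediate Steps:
$l{\left(P,Y \right)} = P$
$107 \left(k{\left(4,5 \right)} l{\left(-8,f \right)} - 109\right) = 107 \left(5 \cdot 5 \left(-8\right) - 109\right) = 107 \left(25 \left(-8\right) - 109\right) = 107 \left(-200 - 109\right) = 107 \left(-309\right) = -33063$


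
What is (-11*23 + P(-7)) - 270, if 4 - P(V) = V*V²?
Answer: -176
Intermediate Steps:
P(V) = 4 - V³ (P(V) = 4 - V*V² = 4 - V³)
(-11*23 + P(-7)) - 270 = (-11*23 + (4 - 1*(-7)³)) - 270 = (-253 + (4 - 1*(-343))) - 270 = (-253 + (4 + 343)) - 270 = (-253 + 347) - 270 = 94 - 270 = -176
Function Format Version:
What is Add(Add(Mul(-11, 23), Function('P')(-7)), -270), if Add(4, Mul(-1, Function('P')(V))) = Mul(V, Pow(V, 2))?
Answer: -176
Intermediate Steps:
Function('P')(V) = Add(4, Mul(-1, Pow(V, 3))) (Function('P')(V) = Add(4, Mul(-1, Mul(V, Pow(V, 2)))) = Add(4, Mul(-1, Pow(V, 3))))
Add(Add(Mul(-11, 23), Function('P')(-7)), -270) = Add(Add(Mul(-11, 23), Add(4, Mul(-1, Pow(-7, 3)))), -270) = Add(Add(-253, Add(4, Mul(-1, -343))), -270) = Add(Add(-253, Add(4, 343)), -270) = Add(Add(-253, 347), -270) = Add(94, -270) = -176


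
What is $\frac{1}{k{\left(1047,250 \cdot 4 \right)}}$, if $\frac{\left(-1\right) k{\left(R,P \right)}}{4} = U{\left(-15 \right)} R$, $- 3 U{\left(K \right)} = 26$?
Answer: $\frac{1}{36296} \approx 2.7551 \cdot 10^{-5}$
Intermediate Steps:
$U{\left(K \right)} = - \frac{26}{3}$ ($U{\left(K \right)} = \left(- \frac{1}{3}\right) 26 = - \frac{26}{3}$)
$k{\left(R,P \right)} = \frac{104 R}{3}$ ($k{\left(R,P \right)} = - 4 \left(- \frac{26 R}{3}\right) = \frac{104 R}{3}$)
$\frac{1}{k{\left(1047,250 \cdot 4 \right)}} = \frac{1}{\frac{104}{3} \cdot 1047} = \frac{1}{36296}$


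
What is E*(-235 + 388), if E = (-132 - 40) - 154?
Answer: -49878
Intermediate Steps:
E = -326 (E = -172 - 154 = -326)
E*(-235 + 388) = -326*(-235 + 388) = -326*153 = -49878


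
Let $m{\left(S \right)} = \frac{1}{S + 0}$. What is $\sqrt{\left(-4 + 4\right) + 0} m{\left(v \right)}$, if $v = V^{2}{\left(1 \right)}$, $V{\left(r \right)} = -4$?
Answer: $0$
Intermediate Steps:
$v = 16$ ($v = \left(-4\right)^{2} = 16$)
$m{\left(S \right)} = \frac{1}{S}$
$\sqrt{\left(-4 + 4\right) + 0} m{\left(v \right)} = \frac{\sqrt{\left(-4 + 4\right) + 0}}{16} = \sqrt{0 + 0} \cdot \frac{1}{16} = \sqrt{0} \cdot \frac{1}{16} = 0 \cdot \frac{1}{16} = 0$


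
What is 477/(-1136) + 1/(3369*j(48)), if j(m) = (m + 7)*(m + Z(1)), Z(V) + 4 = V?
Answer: -3977356039/9472280400 ≈ -0.41989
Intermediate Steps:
Z(V) = -4 + V
j(m) = (-3 + m)*(7 + m) (j(m) = (m + 7)*(m + (-4 + 1)) = (7 + m)*(m - 3) = (7 + m)*(-3 + m) = (-3 + m)*(7 + m))
477/(-1136) + 1/(3369*j(48)) = 477/(-1136) + 1/(3369*(-21 + 48**2 + 4*48)) = 477*(-1/1136) + 1/(3369*(-21 + 2304 + 192)) = -477/1136 + (1/3369)/2475 = -477/1136 + (1/3369)*(1/2475) = -477/1136 + 1/8338275 = -3977356039/9472280400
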